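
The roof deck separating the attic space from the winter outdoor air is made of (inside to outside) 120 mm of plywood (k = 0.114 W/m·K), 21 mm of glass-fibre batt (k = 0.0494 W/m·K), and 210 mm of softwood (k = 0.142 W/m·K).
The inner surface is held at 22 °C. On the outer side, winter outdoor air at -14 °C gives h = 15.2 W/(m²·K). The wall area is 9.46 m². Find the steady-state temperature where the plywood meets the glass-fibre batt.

T ≈ 9.46 °C

Model the wall as resistances in series:
R_plywood = L/(kA) = 0.12/(0.114×9.46) = 0.1113 K/W
R_glass-fibre batt = L/(kA) = 0.021/(0.0494×9.46) = 0.04494 K/W
R_softwood = L/(kA) = 0.21/(0.142×9.46) = 0.1563 K/W
R_outer film = 1/(h_o·A) = 1/(15.2×9.46) = 0.006954 K/W
R_total = 0.3195 K/W;  Q = ΔT/R_total = 36/0.3195 = 112.7 W
T_interface = T_inner − Q·ΣR(inner→interface) = 22 − 113×0.1113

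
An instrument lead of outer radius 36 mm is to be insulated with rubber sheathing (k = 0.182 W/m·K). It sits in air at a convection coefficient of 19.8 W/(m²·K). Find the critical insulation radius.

For a cylinder r_cr = k/h = 0.182/19.8
r_cr = 9.19 mm; since the bare radius (36 mm) is above r_cr, any added insulation will reduce heat loss.

r_cr ≈ 9.19 mm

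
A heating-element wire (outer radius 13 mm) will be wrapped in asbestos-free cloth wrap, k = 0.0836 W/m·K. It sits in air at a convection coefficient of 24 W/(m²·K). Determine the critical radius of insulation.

r_cr ≈ 3.48 mm

For a cylinder r_cr = k/h = 0.0836/24
r_cr = 3.48 mm; since the bare radius (13 mm) is above r_cr, any added insulation will reduce heat loss.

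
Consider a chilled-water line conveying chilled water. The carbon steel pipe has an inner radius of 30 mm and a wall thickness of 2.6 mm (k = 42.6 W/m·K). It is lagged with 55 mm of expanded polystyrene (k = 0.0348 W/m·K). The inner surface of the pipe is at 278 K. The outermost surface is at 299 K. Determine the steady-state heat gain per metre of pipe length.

q′ ≈ 4.64 W/m

Per-layer cylindrical resistances, series-summed:
R_carbon steel pipe wall = ln(32.6/30)/(2π×42.6×1) = 3.105×10^-4 K/W
R_expanded polystyrene = ln(87.6/32.6)/(2π×0.0348×1) = 4.521 K/W
R_total = 4.521 K/W
Q = ΔT/R_total = 21/4.521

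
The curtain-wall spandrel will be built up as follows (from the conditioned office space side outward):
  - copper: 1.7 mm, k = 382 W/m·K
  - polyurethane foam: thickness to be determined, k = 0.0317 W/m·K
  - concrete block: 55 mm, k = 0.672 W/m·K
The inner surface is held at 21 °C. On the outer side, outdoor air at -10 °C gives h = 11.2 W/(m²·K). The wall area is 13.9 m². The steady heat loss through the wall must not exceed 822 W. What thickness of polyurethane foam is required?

Series thermal resistances:
R_copper = L/(kA) = 0.0017/(382×13.9) = 3.202×10^-7 K/W
R_concrete block = L/(kA) = 0.055/(0.672×13.9) = 0.005888 K/W
R_outer film = 1/(h_o·A) = 1/(11.2×13.9) = 0.006423 K/W
Sum of the known resistances R_other = 0.01231 K/W
Required total resistance R_tot = ΔT/Q_allow = 31/822 = 0.03771 K/W
R_polyurethane foam = R_tot − R_other = 0.0254 K/W
L = R·k·A = 0.0254×0.0317×13.9

L ≈ 11.2 mm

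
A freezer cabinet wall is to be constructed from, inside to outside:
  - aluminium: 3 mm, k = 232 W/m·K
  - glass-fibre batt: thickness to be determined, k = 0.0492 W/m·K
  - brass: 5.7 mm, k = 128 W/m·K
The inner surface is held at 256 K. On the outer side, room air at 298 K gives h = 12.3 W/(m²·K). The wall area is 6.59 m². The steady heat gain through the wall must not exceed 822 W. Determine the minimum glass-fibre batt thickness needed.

Model the wall as resistances in series:
R_aluminium = L/(kA) = 0.003/(232×6.59) = 1.962×10^-6 K/W
R_brass = L/(kA) = 0.0057/(128×6.59) = 6.757×10^-6 K/W
R_outer film = 1/(h_o·A) = 1/(12.3×6.59) = 0.01234 K/W
Sum of the known resistances R_other = 0.01235 K/W
Required total resistance R_tot = ΔT/Q_allow = 42/822 = 0.05109 K/W
R_glass-fibre batt = R_tot − R_other = 0.03875 K/W
L = R·k·A = 0.03875×0.0492×6.59

L ≈ 12.6 mm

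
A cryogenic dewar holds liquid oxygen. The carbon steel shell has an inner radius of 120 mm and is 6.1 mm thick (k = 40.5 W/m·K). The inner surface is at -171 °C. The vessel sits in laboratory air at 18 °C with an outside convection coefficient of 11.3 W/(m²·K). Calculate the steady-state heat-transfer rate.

Each spherical layer contributes R = (1/r_i − 1/r_o)/(4πk):
R_carbon steel shell = (1/0.12 − 1/0.1261)/(4π×40.5) = 7.921×10^-4 K/W
R_outer film = 1/(h·4πr_o²) = 1/(11.3×4π×0.1261²) = 0.4429 K/W
R_total = 0.4437 K/W
Q = ΔT/R_total = 189/0.4437

Q ≈ 426 W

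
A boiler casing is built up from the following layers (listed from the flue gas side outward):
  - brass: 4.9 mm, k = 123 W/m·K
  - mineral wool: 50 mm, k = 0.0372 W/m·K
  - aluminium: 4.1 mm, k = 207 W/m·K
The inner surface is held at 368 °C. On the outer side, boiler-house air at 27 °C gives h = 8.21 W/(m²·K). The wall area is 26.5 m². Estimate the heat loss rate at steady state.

Q ≈ 6160 W

Using the resistance-network approach (series):
R_brass = L/(kA) = 0.0049/(123×26.5) = 1.503×10^-6 K/W
R_mineral wool = L/(kA) = 0.05/(0.0372×26.5) = 0.05072 K/W
R_aluminium = L/(kA) = 0.0041/(207×26.5) = 7.474×10^-7 K/W
R_outer film = 1/(h_o·A) = 1/(8.21×26.5) = 0.004596 K/W
R_total = 0.05532 K/W
Q = ΔT / R_total = 341 / 0.05532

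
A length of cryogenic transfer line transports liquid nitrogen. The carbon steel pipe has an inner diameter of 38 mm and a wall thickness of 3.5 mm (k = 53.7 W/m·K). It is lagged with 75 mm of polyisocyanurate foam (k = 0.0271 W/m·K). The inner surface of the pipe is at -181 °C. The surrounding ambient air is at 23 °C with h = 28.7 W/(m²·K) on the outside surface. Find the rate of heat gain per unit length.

For a radial system each layer contributes R = ln(r_out/r_in)/(2πkL); films add R = 1/(hA).
R_carbon steel pipe wall = ln(22.5/19)/(2π×53.7×1) = 5.011×10^-4 K/W
R_polyisocyanurate foam = ln(97.5/22.5)/(2π×0.0271×1) = 8.612 K/W
R_outer film = 1/(h_o·2πr_oL) = 1/(28.7×2π×0.0975×1) = 0.05688 K/W
R_total = 8.669 K/W
Q = ΔT/R_total = 204/8.669

q′ ≈ 23.5 W/m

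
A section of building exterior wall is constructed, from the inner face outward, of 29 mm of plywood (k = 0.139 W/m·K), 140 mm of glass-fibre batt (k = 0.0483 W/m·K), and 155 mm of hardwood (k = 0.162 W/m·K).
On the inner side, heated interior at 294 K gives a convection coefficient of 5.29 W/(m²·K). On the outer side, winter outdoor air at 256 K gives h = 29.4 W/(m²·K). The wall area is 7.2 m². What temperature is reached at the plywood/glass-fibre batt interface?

T ≈ 290 K

Using the resistance-network approach (series):
R_inner film = 1/(h_i·A) = 1/(5.29×7.2) = 0.02625 K/W
R_plywood = L/(kA) = 0.029/(0.139×7.2) = 0.02898 K/W
R_glass-fibre batt = L/(kA) = 0.14/(0.0483×7.2) = 0.4026 K/W
R_hardwood = L/(kA) = 0.155/(0.162×7.2) = 0.1329 K/W
R_outer film = 1/(h_o·A) = 1/(29.4×7.2) = 0.004724 K/W
R_total = 0.5954 K/W;  Q = ΔT/R_total = 38/0.5954 = 63.82 W
T_interface = T_inner − Q·ΣR(inner→interface) = 294 − 63.8×0.05523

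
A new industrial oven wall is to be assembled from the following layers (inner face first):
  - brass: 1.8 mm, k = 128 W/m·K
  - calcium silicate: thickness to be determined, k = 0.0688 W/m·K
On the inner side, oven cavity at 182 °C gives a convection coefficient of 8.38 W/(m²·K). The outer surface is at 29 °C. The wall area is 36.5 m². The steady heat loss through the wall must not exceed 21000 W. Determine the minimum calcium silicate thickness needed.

Thermal resistances in series:
R_inner film = 1/(h_i·A) = 1/(8.38×36.5) = 0.003269 K/W
R_brass = L/(kA) = 0.0018/(128×36.5) = 3.853×10^-7 K/W
Sum of the known resistances R_other = 0.00327 K/W
Required total resistance R_tot = ΔT/Q_allow = 153/21000 = 0.007286 K/W
R_calcium silicate = R_tot − R_other = 0.004016 K/W
L = R·k·A = 0.004016×0.0688×36.5

L ≈ 10.1 mm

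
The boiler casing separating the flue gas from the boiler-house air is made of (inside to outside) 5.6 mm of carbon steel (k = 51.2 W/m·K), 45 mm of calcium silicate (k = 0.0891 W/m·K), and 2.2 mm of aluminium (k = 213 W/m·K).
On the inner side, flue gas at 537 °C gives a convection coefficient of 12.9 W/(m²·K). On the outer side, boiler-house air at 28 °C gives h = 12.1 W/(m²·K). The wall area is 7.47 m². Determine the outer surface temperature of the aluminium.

T ≈ 91.2 °C

Series thermal resistances:
R_inner film = 1/(h_i·A) = 1/(12.9×7.47) = 0.01038 K/W
R_carbon steel = L/(kA) = 0.0056/(51.2×7.47) = 1.464×10^-5 K/W
R_calcium silicate = L/(kA) = 0.045/(0.0891×7.47) = 0.06761 K/W
R_aluminium = L/(kA) = 0.0022/(213×7.47) = 1.383×10^-6 K/W
R_outer film = 1/(h_o·A) = 1/(12.1×7.47) = 0.01106 K/W
R_total = 0.08907 K/W;  Q = ΔT/R_total = 509/0.08907 = 5715 W
T_interface = T_inner − Q·ΣR(inner→interface) = 537 − 5710×0.078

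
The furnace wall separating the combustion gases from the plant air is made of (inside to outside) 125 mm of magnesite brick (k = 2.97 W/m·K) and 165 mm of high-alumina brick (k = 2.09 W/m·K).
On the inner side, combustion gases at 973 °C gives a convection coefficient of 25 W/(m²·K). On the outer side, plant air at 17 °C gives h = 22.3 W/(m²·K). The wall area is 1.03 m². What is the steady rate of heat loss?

Q ≈ 4780 W

Treating each layer as a thermal resistance in series:
R_inner film = 1/(h_i·A) = 1/(25×1.03) = 0.03883 K/W
R_magnesite brick = L/(kA) = 0.125/(2.97×1.03) = 0.04086 K/W
R_high-alumina brick = L/(kA) = 0.165/(2.09×1.03) = 0.07665 K/W
R_outer film = 1/(h_o·A) = 1/(22.3×1.03) = 0.04354 K/W
R_total = 0.1999 K/W
Q = ΔT / R_total = 956 / 0.1999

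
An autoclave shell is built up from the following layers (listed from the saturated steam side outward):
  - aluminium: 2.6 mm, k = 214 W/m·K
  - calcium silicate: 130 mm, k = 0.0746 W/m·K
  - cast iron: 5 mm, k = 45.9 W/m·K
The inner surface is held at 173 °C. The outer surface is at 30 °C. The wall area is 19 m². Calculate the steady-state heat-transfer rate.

Thermal resistances in series:
R_aluminium = L/(kA) = 0.0026/(214×19) = 6.394×10^-7 K/W
R_calcium silicate = L/(kA) = 0.13/(0.0746×19) = 0.09172 K/W
R_cast iron = L/(kA) = 0.005/(45.9×19) = 5.733×10^-6 K/W
R_total = 0.09172 K/W
Q = ΔT / R_total = 143 / 0.09172

Q ≈ 1560 W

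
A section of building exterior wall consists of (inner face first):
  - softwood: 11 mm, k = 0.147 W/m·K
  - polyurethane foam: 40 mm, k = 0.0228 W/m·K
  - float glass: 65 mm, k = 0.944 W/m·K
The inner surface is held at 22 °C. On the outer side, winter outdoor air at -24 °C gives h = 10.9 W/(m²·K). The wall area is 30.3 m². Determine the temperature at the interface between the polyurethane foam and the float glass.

T ≈ -20.3 °C

Thermal resistances in series:
R_softwood = L/(kA) = 0.011/(0.147×30.3) = 0.00247 K/W
R_polyurethane foam = L/(kA) = 0.04/(0.0228×30.3) = 0.0579 K/W
R_float glass = L/(kA) = 0.065/(0.944×30.3) = 0.002272 K/W
R_outer film = 1/(h_o·A) = 1/(10.9×30.3) = 0.003028 K/W
R_total = 0.06567 K/W;  Q = ΔT/R_total = 46/0.06567 = 700.5 W
T_interface = T_inner − Q·ΣR(inner→interface) = 22 − 700×0.06037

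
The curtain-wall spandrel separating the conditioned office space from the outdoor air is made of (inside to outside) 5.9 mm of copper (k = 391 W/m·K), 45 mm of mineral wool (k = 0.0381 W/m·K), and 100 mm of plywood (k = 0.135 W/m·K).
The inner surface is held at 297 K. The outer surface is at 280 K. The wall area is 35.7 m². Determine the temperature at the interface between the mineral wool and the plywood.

Thermal resistances in series:
R_copper = L/(kA) = 0.0059/(391×35.7) = 4.227×10^-7 K/W
R_mineral wool = L/(kA) = 0.045/(0.0381×35.7) = 0.03308 K/W
R_plywood = L/(kA) = 0.1/(0.135×35.7) = 0.02075 K/W
R_total = 0.05383 K/W;  Q = ΔT/R_total = 17/0.05383 = 315.8 W
T_interface = T_inner − Q·ΣR(inner→interface) = 297 − 316×0.03308

T ≈ 287 K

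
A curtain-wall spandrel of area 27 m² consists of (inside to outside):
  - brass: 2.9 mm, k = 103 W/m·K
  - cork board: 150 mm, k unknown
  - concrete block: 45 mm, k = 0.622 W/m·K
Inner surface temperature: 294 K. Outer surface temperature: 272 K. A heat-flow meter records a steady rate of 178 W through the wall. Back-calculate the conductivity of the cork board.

k ≈ 0.0459 W/(m·K)

Model the wall as resistances in series:
R_brass = L/(kA) = 0.0029/(103×27) = 1.043×10^-6 K/W
R_concrete block = L/(kA) = 0.045/(0.622×27) = 0.00268 K/W
Sum of known resistances R_other = 0.002681 K/W
Total R = ΔT/Q = 22/178 = 0.1236 K/W
R_cork board = R_total − R_other = 0.1209 K/W
k = L/(R·A) = 0.15/(0.1209×27)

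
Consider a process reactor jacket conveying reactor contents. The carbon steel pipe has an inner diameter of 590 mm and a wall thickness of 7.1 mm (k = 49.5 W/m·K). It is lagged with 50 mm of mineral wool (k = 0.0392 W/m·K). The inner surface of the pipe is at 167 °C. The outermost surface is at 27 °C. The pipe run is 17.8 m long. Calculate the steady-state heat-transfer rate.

Radial resistances (cylindrical: R_cond = ln(r_o/r_i)/(2πkL), R_conv = 1/(h·2πrL)):
R_carbon steel pipe wall = ln(302.1/295)/(2π×49.5×17.8) = 4.296×10^-6 K/W
R_mineral wool = ln(352.1/302.1)/(2π×0.0392×17.8) = 0.03493 K/W
R_total = 0.03494 K/W
Q = ΔT/R_total = 140/0.03494

Q ≈ 4010 W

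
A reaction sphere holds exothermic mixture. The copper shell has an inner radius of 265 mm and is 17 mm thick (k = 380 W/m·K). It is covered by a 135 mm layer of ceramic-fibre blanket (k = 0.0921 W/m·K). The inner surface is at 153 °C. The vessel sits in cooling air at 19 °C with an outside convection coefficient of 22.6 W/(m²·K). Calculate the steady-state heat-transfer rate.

Spherical conduction: R = (1/r_in − 1/r_out)/(4πk) per layer; series-sum.
R_copper shell = (1/0.265 − 1/0.282)/(4π×380) = 4.764×10^-5 K/W
R_ceramic-fibre blanket = (1/0.282 − 1/0.417)/(4π×0.0921) = 0.9919 K/W
R_outer film = 1/(h·4πr_o²) = 1/(22.6×4π×0.417²) = 0.02025 K/W
R_total = 1.012 K/W
Q = ΔT/R_total = 134/1.012

Q ≈ 132 W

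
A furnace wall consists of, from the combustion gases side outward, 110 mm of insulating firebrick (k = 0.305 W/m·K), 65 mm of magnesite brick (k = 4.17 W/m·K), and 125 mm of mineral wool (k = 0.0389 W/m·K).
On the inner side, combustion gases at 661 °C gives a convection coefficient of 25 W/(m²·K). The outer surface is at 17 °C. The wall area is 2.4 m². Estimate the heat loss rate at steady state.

Q ≈ 426 W

Model the wall as resistances in series:
R_inner film = 1/(h_i·A) = 1/(25×2.4) = 0.01667 K/W
R_insulating firebrick = L/(kA) = 0.11/(0.305×2.4) = 0.1503 K/W
R_magnesite brick = L/(kA) = 0.065/(4.17×2.4) = 0.006495 K/W
R_mineral wool = L/(kA) = 0.125/(0.0389×2.4) = 1.339 K/W
R_total = 1.512 K/W
Q = ΔT / R_total = 644 / 1.512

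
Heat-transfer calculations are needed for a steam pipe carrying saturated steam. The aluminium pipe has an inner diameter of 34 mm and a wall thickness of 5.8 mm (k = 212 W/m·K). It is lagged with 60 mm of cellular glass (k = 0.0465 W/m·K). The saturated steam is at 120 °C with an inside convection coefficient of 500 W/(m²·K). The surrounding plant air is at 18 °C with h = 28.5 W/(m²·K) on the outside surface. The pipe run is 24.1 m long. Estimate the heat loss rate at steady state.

Q ≈ 546 W

Cylindrical conduction, so R = ln(r₂/r₁)/(2πkL) per layer, in series:
R_inner film = 1/(h_i·2πr₁L) = 1/(500×2π×0.017×24.1) = 7.769×10^-4 K/W
R_aluminium pipe wall = ln(22.8/17)/(2π×212×24.1) = 9.144×10^-6 K/W
R_cellular glass = ln(82.8/22.8)/(2π×0.0465×24.1) = 0.1832 K/W
R_outer film = 1/(h_o·2πr_oL) = 1/(28.5×2π×0.0828×24.1) = 0.002799 K/W
R_total = 0.1867 K/W
Q = ΔT/R_total = 102/0.1867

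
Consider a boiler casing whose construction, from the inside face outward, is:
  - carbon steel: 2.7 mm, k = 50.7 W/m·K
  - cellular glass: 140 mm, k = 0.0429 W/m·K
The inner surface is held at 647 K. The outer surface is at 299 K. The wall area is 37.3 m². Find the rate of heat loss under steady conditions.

Q ≈ 3980 W

Series thermal resistances:
R_carbon steel = L/(kA) = 0.0027/(50.7×37.3) = 1.428×10^-6 K/W
R_cellular glass = L/(kA) = 0.14/(0.0429×37.3) = 0.08749 K/W
R_total = 0.08749 K/W
Q = ΔT / R_total = 348 / 0.08749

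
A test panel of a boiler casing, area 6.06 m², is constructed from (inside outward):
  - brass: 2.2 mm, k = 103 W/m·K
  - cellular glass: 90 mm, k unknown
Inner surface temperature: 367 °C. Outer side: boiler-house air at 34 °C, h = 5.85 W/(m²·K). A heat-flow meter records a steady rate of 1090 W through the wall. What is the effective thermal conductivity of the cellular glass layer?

k ≈ 0.0536 W/(m·K)

Thermal resistances in series:
R_brass = L/(kA) = 0.0022/(103×6.06) = 3.525×10^-6 K/W
R_outer film = 1/(h_o·A) = 1/(5.85×6.06) = 0.02821 K/W
Sum of known resistances R_other = 0.02821 K/W
Total R = ΔT/Q = 333/1090 = 0.3055 K/W
R_cellular glass = R_total − R_other = 0.2773 K/W
k = L/(R·A) = 0.09/(0.2773×6.06)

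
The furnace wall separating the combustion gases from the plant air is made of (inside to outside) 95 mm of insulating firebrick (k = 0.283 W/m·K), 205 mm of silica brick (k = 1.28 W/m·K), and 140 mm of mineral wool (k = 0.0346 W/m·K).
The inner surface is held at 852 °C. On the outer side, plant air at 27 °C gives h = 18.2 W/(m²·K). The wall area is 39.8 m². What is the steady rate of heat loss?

Thermal resistances in series:
R_insulating firebrick = L/(kA) = 0.095/(0.283×39.8) = 0.008434 K/W
R_silica brick = L/(kA) = 0.205/(1.28×39.8) = 0.004024 K/W
R_mineral wool = L/(kA) = 0.14/(0.0346×39.8) = 0.1017 K/W
R_outer film = 1/(h_o·A) = 1/(18.2×39.8) = 0.001381 K/W
R_total = 0.1155 K/W
Q = ΔT / R_total = 825 / 0.1155

Q ≈ 7140 W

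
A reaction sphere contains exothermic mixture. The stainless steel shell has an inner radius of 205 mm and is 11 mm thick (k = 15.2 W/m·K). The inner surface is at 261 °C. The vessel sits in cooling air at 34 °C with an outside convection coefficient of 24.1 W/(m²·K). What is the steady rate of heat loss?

Radial (spherical) resistances in series:
R_stainless steel shell = (1/0.205 − 1/0.216)/(4π×15.2) = 0.001301 K/W
R_outer film = 1/(h·4πr_o²) = 1/(24.1×4π×0.216²) = 0.07077 K/W
R_total = 0.07207 K/W
Q = ΔT/R_total = 227/0.07207

Q ≈ 3150 W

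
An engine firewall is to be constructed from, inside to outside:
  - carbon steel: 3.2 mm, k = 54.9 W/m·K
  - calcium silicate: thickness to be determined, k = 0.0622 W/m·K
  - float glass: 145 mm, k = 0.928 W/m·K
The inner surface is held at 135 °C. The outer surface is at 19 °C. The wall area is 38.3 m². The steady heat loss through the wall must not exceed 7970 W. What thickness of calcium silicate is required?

Using the resistance-network approach (series):
R_carbon steel = L/(kA) = 0.0032/(54.9×38.3) = 1.522×10^-6 K/W
R_float glass = L/(kA) = 0.145/(0.928×38.3) = 0.00408 K/W
Sum of the known resistances R_other = 0.004081 K/W
Required total resistance R_tot = ΔT/Q_allow = 116/7970 = 0.01455 K/W
R_calcium silicate = R_tot − R_other = 0.01047 K/W
L = R·k·A = 0.01047×0.0622×38.3

L ≈ 25 mm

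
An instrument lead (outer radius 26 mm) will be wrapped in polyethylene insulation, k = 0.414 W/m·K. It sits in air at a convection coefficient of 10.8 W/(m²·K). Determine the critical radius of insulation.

r_cr ≈ 38.3 mm

For a cylinder r_cr = k/h = 0.414/10.8
r_cr = 38.3 mm; since the bare radius (26 mm) is below r_cr, adding a thin layer of insulation will *increase* heat loss.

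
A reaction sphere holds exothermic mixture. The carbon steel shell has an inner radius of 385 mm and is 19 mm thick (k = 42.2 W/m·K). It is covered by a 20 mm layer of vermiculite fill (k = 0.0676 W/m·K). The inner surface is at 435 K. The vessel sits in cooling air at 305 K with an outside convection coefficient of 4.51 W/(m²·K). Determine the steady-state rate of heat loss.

Each spherical layer contributes R = (1/r_i − 1/r_o)/(4πk):
R_carbon steel shell = (1/0.385 − 1/0.404)/(4π×42.2) = 2.304×10^-4 K/W
R_vermiculite fill = (1/0.404 − 1/0.424)/(4π×0.0676) = 0.1374 K/W
R_outer film = 1/(h·4πr_o²) = 1/(4.51×4π×0.424²) = 0.09815 K/W
R_total = 0.2358 K/W
Q = ΔT/R_total = 130/0.2358

Q ≈ 551 W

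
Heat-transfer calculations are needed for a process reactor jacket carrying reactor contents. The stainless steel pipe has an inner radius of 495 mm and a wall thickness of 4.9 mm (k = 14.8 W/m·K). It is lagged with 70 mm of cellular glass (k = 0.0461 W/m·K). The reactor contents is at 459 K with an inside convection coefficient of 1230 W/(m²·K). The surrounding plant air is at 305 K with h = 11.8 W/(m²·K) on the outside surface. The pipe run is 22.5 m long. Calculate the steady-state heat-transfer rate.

Q ≈ 7270 W

Cylindrical conduction, so R = ln(r₂/r₁)/(2πkL) per layer, in series:
R_inner film = 1/(h_i·2πr₁L) = 1/(1230×2π×0.495×22.5) = 1.162×10^-5 K/W
R_stainless steel pipe wall = ln(499.9/495)/(2π×14.8×22.5) = 4.708×10^-6 K/W
R_cellular glass = ln(569.9/499.9)/(2π×0.0461×22.5) = 0.02011 K/W
R_outer film = 1/(h_o·2πr_oL) = 1/(11.8×2π×0.5699×22.5) = 0.001052 K/W
R_total = 0.02118 K/W
Q = ΔT/R_total = 154/0.02118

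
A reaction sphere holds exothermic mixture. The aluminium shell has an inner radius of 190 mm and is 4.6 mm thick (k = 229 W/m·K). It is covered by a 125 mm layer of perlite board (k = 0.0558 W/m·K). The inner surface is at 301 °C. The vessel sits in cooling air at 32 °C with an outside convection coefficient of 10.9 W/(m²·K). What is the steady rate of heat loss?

Q ≈ 91.6 W

Radial (spherical) resistances in series:
R_aluminium shell = (1/0.19 − 1/0.1946)/(4π×229) = 4.323×10^-5 K/W
R_perlite board = (1/0.1946 − 1/0.3196)/(4π×0.0558) = 2.866 K/W
R_outer film = 1/(h·4πr_o²) = 1/(10.9×4π×0.3196²) = 0.07147 K/W
R_total = 2.938 K/W
Q = ΔT/R_total = 269/2.938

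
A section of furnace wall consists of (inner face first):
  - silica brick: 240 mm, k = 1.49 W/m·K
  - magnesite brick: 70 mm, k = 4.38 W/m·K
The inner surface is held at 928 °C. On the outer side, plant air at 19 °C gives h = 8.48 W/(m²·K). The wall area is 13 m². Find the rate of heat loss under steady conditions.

Treating each layer as a thermal resistance in series:
R_silica brick = L/(kA) = 0.24/(1.49×13) = 0.01239 K/W
R_magnesite brick = L/(kA) = 0.07/(4.38×13) = 0.001229 K/W
R_outer film = 1/(h_o·A) = 1/(8.48×13) = 0.009071 K/W
R_total = 0.02269 K/W
Q = ΔT / R_total = 909 / 0.02269

Q ≈ 40100 W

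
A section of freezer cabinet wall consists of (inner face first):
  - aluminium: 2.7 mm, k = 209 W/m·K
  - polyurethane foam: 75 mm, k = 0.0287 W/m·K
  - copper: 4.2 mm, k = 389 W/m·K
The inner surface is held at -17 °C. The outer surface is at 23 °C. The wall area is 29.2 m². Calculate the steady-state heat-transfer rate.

Series thermal resistances:
R_aluminium = L/(kA) = 0.0027/(209×29.2) = 4.424×10^-7 K/W
R_polyurethane foam = L/(kA) = 0.075/(0.0287×29.2) = 0.08949 K/W
R_copper = L/(kA) = 0.0042/(389×29.2) = 3.698×10^-7 K/W
R_total = 0.0895 K/W
Q = ΔT / R_total = 40 / 0.0895

Q ≈ 447 W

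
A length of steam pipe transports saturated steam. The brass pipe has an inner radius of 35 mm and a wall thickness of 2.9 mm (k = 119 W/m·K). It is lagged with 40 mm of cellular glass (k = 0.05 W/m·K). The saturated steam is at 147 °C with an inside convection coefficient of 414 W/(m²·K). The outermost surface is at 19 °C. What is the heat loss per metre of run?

q′ ≈ 55.5 W/m

Cylindrical conduction, so R = ln(r₂/r₁)/(2πkL) per layer, in series:
R_inner film = 1/(h_i·2πr₁L) = 1/(414×2π×0.035×1) = 0.01098 K/W
R_brass pipe wall = ln(37.9/35)/(2π×119×1) = 1.065×10^-4 K/W
R_cellular glass = ln(77.9/37.9)/(2π×0.05×1) = 2.293 K/W
R_total = 2.304 K/W
Q = ΔT/R_total = 128/2.304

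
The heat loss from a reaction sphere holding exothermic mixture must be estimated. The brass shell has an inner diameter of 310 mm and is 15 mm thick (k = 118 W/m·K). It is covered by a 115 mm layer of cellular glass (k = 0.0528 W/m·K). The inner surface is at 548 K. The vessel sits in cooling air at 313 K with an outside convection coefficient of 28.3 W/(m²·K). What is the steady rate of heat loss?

Q ≈ 65.1 W

Each spherical layer contributes R = (1/r_i − 1/r_o)/(4πk):
R_brass shell = (1/0.155 − 1/0.17)/(4π×118) = 3.839×10^-4 K/W
R_cellular glass = (1/0.17 − 1/0.285)/(4π×0.0528) = 3.577 K/W
R_outer film = 1/(h·4πr_o²) = 1/(28.3×4π×0.285²) = 0.03462 K/W
R_total = 3.612 K/W
Q = ΔT/R_total = 235/3.612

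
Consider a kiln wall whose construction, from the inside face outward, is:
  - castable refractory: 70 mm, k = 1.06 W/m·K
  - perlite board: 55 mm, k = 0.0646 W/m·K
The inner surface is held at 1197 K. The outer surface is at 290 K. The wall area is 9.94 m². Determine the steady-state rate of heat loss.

Thermal resistances in series:
R_castable refractory = L/(kA) = 0.07/(1.06×9.94) = 0.006644 K/W
R_perlite board = L/(kA) = 0.055/(0.0646×9.94) = 0.08565 K/W
R_total = 0.0923 K/W
Q = ΔT / R_total = 907 / 0.0923

Q ≈ 9830 W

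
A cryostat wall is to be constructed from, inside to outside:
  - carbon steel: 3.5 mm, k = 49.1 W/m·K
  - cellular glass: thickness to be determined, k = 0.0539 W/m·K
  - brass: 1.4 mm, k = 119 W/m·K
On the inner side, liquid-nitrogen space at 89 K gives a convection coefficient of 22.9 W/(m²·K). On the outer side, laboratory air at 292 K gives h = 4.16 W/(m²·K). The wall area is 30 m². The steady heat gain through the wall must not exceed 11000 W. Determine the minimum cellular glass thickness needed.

L ≈ 14.5 mm

Thermal resistances in series:
R_inner film = 1/(h_i·A) = 1/(22.9×30) = 0.001456 K/W
R_carbon steel = L/(kA) = 0.0035/(49.1×30) = 2.376×10^-6 K/W
R_brass = L/(kA) = 0.0014/(119×30) = 3.922×10^-7 K/W
R_outer film = 1/(h_o·A) = 1/(4.16×30) = 0.008013 K/W
Sum of the known resistances R_other = 0.009471 K/W
Required total resistance R_tot = ΔT/Q_allow = 203/11000 = 0.01845 K/W
R_cellular glass = R_tot − R_other = 0.008983 K/W
L = R·k·A = 0.008983×0.0539×30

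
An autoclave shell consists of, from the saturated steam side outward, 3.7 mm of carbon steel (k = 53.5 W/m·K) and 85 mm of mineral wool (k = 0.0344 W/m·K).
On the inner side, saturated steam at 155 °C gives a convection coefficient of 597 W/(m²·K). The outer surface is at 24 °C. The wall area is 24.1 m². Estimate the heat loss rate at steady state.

Q ≈ 1280 W

Treating each layer as a thermal resistance in series:
R_inner film = 1/(h_i·A) = 1/(597×24.1) = 6.95×10^-5 K/W
R_carbon steel = L/(kA) = 0.0037/(53.5×24.1) = 2.87×10^-6 K/W
R_mineral wool = L/(kA) = 0.085/(0.0344×24.1) = 0.1025 K/W
R_total = 0.1026 K/W
Q = ΔT / R_total = 131 / 0.1026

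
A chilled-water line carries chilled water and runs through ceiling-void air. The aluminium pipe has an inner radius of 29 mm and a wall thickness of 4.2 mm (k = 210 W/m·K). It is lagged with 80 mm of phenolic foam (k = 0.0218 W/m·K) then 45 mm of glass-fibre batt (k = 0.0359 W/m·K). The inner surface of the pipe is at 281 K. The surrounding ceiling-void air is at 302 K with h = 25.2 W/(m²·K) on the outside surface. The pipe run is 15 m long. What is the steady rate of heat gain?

Per-layer cylindrical resistances, series-summed:
R_aluminium pipe wall = ln(33.2/29)/(2π×210×15) = 6.834×10^-6 K/W
R_phenolic foam = ln(113.2/33.2)/(2π×0.0218×15) = 0.597 K/W
R_glass-fibre batt = ln(158.2/113.2)/(2π×0.0359×15) = 0.09892 K/W
R_outer film = 1/(h_o·2πr_oL) = 1/(25.2×2π×0.1582×15) = 0.002661 K/W
R_total = 0.6986 K/W
Q = ΔT/R_total = 21/0.6986

Q ≈ 30.1 W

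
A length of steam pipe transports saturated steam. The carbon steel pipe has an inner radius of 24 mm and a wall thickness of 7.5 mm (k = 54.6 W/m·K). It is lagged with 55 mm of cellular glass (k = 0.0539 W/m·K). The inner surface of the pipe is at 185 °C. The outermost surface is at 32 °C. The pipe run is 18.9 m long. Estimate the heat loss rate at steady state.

Q ≈ 969 W

Radial resistances (cylindrical: R_cond = ln(r_o/r_i)/(2πkL), R_conv = 1/(h·2πrL)):
R_carbon steel pipe wall = ln(31.5/24)/(2π×54.6×18.9) = 4.194×10^-5 K/W
R_cellular glass = ln(86.5/31.5)/(2π×0.0539×18.9) = 0.1578 K/W
R_total = 0.1579 K/W
Q = ΔT/R_total = 153/0.1579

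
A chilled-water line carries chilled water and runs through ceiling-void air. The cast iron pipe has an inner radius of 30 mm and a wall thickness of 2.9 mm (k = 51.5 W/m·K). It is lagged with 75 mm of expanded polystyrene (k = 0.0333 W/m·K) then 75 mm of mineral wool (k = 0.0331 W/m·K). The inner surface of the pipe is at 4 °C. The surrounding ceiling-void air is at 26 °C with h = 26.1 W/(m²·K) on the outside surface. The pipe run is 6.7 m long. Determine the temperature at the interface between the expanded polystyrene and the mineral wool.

T ≈ 19.1 °C

Radial resistances (cylindrical: R_cond = ln(r_o/r_i)/(2πkL), R_conv = 1/(h·2πrL)):
R_cast iron pipe wall = ln(32.9/30)/(2π×51.5×6.7) = 4.256×10^-5 K/W
R_expanded polystyrene = ln(107.9/32.9)/(2π×0.0333×6.7) = 0.8473 K/W
R_mineral wool = ln(182.9/107.9)/(2π×0.0331×6.7) = 0.3787 K/W
R_outer film = 1/(h_o·2πr_oL) = 1/(26.1×2π×0.1829×6.7) = 0.004976 K/W
R_total = 1.231 K/W
Q = ΔT/R_total = 22/1.231
Q = 17.9 W
T_interface = T_inner + Q·ΣR(inner→interface) = 4 + 17.9×0.8473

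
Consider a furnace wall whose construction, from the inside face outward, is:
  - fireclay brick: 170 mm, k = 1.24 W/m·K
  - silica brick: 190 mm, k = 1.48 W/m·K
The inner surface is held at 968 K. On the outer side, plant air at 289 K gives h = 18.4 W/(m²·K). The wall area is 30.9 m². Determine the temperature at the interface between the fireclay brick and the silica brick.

Series thermal resistances:
R_fireclay brick = L/(kA) = 0.17/(1.24×30.9) = 0.004437 K/W
R_silica brick = L/(kA) = 0.19/(1.48×30.9) = 0.004155 K/W
R_outer film = 1/(h_o·A) = 1/(18.4×30.9) = 0.001759 K/W
R_total = 0.01035 K/W;  Q = ΔT/R_total = 679/0.01035 = 65600 W
T_interface = T_inner − Q·ΣR(inner→interface) = 968 − 65600×0.004437

T ≈ 677 K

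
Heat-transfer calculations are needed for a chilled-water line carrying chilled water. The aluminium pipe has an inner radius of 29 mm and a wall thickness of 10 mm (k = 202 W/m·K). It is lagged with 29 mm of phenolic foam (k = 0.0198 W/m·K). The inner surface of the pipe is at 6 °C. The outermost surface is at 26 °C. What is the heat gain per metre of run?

q′ ≈ 4.48 W/m

Per-layer cylindrical resistances, series-summed:
R_aluminium pipe wall = ln(39/29)/(2π×202×1) = 2.334×10^-4 K/W
R_phenolic foam = ln(68/39)/(2π×0.0198×1) = 4.469 K/W
R_total = 4.469 K/W
Q = ΔT/R_total = 20/4.469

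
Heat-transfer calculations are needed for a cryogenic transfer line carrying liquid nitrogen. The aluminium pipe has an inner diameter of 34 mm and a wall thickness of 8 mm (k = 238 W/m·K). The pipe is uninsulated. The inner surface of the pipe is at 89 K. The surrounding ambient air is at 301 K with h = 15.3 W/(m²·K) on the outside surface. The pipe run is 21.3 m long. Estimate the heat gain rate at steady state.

Q ≈ 10800 W

Treating each annulus and film as a series resistance:
R_aluminium pipe wall = ln(25/17)/(2π×238×21.3) = 1.211×10^-5 K/W
R_outer film = 1/(h_o·2πr_oL) = 1/(15.3×2π×0.025×21.3) = 0.01953 K/W
R_total = 0.01955 K/W
Q = ΔT/R_total = 212/0.01955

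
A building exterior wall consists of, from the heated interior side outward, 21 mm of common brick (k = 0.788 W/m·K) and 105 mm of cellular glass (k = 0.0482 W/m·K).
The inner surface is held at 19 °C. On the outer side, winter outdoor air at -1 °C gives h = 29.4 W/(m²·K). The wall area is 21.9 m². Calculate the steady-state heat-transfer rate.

Model the wall as resistances in series:
R_common brick = L/(kA) = 0.021/(0.788×21.9) = 0.001217 K/W
R_cellular glass = L/(kA) = 0.105/(0.0482×21.9) = 0.09947 K/W
R_outer film = 1/(h_o·A) = 1/(29.4×21.9) = 0.001553 K/W
R_total = 0.1022 K/W
Q = ΔT / R_total = 20 / 0.1022

Q ≈ 196 W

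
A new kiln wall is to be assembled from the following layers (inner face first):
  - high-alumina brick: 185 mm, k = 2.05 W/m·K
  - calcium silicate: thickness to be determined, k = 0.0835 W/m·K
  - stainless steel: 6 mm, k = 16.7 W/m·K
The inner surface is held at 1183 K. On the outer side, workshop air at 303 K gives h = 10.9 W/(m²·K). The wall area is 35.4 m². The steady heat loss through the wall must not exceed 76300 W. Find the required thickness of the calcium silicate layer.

L ≈ 18.9 mm

Series thermal resistances:
R_high-alumina brick = L/(kA) = 0.185/(2.05×35.4) = 0.002549 K/W
R_stainless steel = L/(kA) = 0.006/(16.7×35.4) = 1.015×10^-5 K/W
R_outer film = 1/(h_o·A) = 1/(10.9×35.4) = 0.002592 K/W
Sum of the known resistances R_other = 0.005151 K/W
Required total resistance R_tot = ΔT/Q_allow = 880/76300 = 0.01153 K/W
R_calcium silicate = R_tot − R_other = 0.006382 K/W
L = R·k·A = 0.006382×0.0835×35.4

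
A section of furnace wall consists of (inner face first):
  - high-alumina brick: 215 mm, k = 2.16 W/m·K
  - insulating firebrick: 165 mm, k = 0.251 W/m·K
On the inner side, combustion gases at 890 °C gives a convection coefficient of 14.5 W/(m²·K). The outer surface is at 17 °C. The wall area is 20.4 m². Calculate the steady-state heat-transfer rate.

Thermal resistances in series:
R_inner film = 1/(h_i·A) = 1/(14.5×20.4) = 0.003381 K/W
R_high-alumina brick = L/(kA) = 0.215/(2.16×20.4) = 0.004879 K/W
R_insulating firebrick = L/(kA) = 0.165/(0.251×20.4) = 0.03222 K/W
R_total = 0.04048 K/W
Q = ΔT / R_total = 873 / 0.04048

Q ≈ 21600 W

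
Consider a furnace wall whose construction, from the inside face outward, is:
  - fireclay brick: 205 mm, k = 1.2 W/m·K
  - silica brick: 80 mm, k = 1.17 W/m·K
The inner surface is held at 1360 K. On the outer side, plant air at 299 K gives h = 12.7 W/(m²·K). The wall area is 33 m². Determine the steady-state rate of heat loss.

Q ≈ 110000 W

Using the resistance-network approach (series):
R_fireclay brick = L/(kA) = 0.205/(1.2×33) = 0.005177 K/W
R_silica brick = L/(kA) = 0.08/(1.17×33) = 0.002072 K/W
R_outer film = 1/(h_o·A) = 1/(12.7×33) = 0.002386 K/W
R_total = 0.009635 K/W
Q = ΔT / R_total = 1061 / 0.009635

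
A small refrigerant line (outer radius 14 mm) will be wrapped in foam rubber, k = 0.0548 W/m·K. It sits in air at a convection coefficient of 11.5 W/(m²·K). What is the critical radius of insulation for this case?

r_cr ≈ 4.77 mm

For a cylinder r_cr = k/h = 0.0548/11.5
r_cr = 4.77 mm; since the bare radius (14 mm) is above r_cr, any added insulation will reduce heat loss.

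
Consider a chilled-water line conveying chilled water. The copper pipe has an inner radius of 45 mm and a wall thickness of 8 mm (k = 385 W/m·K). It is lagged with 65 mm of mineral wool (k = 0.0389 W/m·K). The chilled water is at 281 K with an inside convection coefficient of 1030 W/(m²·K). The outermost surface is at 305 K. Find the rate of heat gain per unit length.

For a radial system each layer contributes R = ln(r_out/r_in)/(2πkL); films add R = 1/(hA).
R_inner film = 1/(h_i·2πr₁L) = 1/(1030×2π×0.045×1) = 0.003434 K/W
R_copper pipe wall = ln(53/45)/(2π×385×1) = 6.764×10^-5 K/W
R_mineral wool = ln(118/53)/(2π×0.0389×1) = 3.275 K/W
R_total = 3.278 K/W
Q = ΔT/R_total = 24/3.278

q′ ≈ 7.32 W/m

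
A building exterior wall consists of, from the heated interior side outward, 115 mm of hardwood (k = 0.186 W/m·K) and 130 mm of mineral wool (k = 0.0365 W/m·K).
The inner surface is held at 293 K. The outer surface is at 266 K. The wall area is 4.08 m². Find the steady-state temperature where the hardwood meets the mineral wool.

Treating each layer as a thermal resistance in series:
R_hardwood = L/(kA) = 0.115/(0.186×4.08) = 0.1515 K/W
R_mineral wool = L/(kA) = 0.13/(0.0365×4.08) = 0.873 K/W
R_total = 1.024 K/W;  Q = ΔT/R_total = 27/1.024 = 26.35 W
T_interface = T_inner − Q·ΣR(inner→interface) = 293 − 26.4×0.1515

T ≈ 289 K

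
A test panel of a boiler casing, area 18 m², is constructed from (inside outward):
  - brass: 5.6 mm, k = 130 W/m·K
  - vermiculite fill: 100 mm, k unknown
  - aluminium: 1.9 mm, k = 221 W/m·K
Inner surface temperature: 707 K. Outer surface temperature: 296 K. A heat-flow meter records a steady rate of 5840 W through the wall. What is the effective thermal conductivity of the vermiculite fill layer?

Using the resistance-network approach (series):
R_brass = L/(kA) = 0.0056/(130×18) = 2.393×10^-6 K/W
R_aluminium = L/(kA) = 0.0019/(221×18) = 4.776×10^-7 K/W
Sum of known resistances R_other = 2.871×10^-6 K/W
Total R = ΔT/Q = 411/5840 = 0.07038 K/W
R_vermiculite fill = R_total − R_other = 0.07037 K/W
k = L/(R·A) = 0.1/(0.07037×18)

k ≈ 0.0789 W/(m·K)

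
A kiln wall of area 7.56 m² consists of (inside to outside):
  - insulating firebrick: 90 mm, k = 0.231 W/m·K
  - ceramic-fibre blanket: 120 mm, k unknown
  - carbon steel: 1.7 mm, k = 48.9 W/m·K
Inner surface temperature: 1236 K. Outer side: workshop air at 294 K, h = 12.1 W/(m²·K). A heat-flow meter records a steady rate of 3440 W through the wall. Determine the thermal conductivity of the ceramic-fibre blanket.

k ≈ 0.0751 W/(m·K)

Using the resistance-network approach (series):
R_insulating firebrick = L/(kA) = 0.09/(0.231×7.56) = 0.05154 K/W
R_carbon steel = L/(kA) = 0.0017/(48.9×7.56) = 4.599×10^-6 K/W
R_outer film = 1/(h_o·A) = 1/(12.1×7.56) = 0.01093 K/W
Sum of known resistances R_other = 0.06247 K/W
Total R = ΔT/Q = 942/3440 = 0.2738 K/W
R_ceramic-fibre blanket = R_total − R_other = 0.2114 K/W
k = L/(R·A) = 0.12/(0.2114×7.56)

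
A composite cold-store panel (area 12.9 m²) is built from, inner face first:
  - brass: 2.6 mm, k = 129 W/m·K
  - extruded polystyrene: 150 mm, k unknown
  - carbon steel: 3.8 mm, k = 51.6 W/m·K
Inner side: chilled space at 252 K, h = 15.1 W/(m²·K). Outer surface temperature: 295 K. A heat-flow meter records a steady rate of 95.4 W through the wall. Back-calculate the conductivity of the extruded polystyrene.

Model the wall as resistances in series:
R_inner film = 1/(h_i·A) = 1/(15.1×12.9) = 0.005134 K/W
R_brass = L/(kA) = 0.0026/(129×12.9) = 1.562×10^-6 K/W
R_carbon steel = L/(kA) = 0.0038/(51.6×12.9) = 5.709×10^-6 K/W
Sum of known resistances R_other = 0.005141 K/W
Total R = ΔT/Q = 43/95.4 = 0.4507 K/W
R_extruded polystyrene = R_total − R_other = 0.4456 K/W
k = L/(R·A) = 0.15/(0.4456×12.9)

k ≈ 0.0261 W/(m·K)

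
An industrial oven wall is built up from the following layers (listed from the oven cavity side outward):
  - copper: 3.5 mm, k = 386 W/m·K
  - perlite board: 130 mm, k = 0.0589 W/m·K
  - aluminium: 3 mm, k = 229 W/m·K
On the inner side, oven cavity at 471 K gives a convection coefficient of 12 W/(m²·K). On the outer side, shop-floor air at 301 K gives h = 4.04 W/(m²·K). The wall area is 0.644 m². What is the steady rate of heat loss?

Q ≈ 43.1 W

Thermal resistances in series:
R_inner film = 1/(h_i·A) = 1/(12×0.644) = 0.1294 K/W
R_copper = L/(kA) = 0.0035/(386×0.644) = 1.408×10^-5 K/W
R_perlite board = L/(kA) = 0.13/(0.0589×0.644) = 3.427 K/W
R_aluminium = L/(kA) = 0.003/(229×0.644) = 2.034×10^-5 K/W
R_outer film = 1/(h_o·A) = 1/(4.04×0.644) = 0.3844 K/W
R_total = 3.941 K/W
Q = ΔT / R_total = 170 / 3.941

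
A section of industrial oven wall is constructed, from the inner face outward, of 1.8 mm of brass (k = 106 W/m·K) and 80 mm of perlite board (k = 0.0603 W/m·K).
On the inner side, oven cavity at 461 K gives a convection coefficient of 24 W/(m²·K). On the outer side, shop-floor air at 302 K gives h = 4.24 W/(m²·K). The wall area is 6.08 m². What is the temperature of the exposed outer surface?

T ≈ 325 K

Thermal resistances in series:
R_inner film = 1/(h_i·A) = 1/(24×6.08) = 0.006853 K/W
R_brass = L/(kA) = 0.0018/(106×6.08) = 2.793×10^-6 K/W
R_perlite board = L/(kA) = 0.08/(0.0603×6.08) = 0.2182 K/W
R_outer film = 1/(h_o·A) = 1/(4.24×6.08) = 0.03879 K/W
R_total = 0.2639 K/W;  Q = ΔT/R_total = 159/0.2639 = 602.6 W
T_interface = T_inner − Q·ΣR(inner→interface) = 461 − 603×0.2251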